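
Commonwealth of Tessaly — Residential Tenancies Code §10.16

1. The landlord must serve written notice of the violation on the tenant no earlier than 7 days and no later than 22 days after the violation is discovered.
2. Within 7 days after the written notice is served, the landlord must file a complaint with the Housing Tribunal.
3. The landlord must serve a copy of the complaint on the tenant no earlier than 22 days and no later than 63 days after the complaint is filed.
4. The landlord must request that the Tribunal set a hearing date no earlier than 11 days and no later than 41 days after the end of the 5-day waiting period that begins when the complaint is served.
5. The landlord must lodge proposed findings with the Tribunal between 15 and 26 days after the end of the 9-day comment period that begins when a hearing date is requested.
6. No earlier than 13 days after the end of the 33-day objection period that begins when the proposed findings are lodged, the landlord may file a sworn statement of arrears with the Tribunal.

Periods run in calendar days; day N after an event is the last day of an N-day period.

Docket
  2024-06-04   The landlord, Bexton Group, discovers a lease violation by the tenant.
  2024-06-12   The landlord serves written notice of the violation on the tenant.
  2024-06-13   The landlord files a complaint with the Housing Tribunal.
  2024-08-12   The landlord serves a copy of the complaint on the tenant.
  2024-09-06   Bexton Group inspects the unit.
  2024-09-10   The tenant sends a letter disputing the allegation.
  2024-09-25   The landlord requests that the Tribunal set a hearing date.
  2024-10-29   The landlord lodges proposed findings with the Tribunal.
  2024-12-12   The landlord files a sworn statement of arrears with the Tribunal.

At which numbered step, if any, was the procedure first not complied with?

Step 1: the window is 7–22 days after 2024-06-04 (when the violation is discovered), so 2024-06-11 through 2024-06-26; done 2024-06-12, which is between those dates.
Step 2: 7 days after 2024-06-12 (when the written notice is served) is 2024-06-19; 2024-06-13 is within that limit.
Step 3: the window is 22–63 days after 2024-06-13 (when the complaint is filed), so 2024-07-05 through 2024-08-15; done 2024-08-12, which is between those dates.
Step 4: the window is 11–41 days after 2024-08-17 (end of the 5-day waiting period, which began when the complaint is served on 2024-08-12), so 2024-08-28 through 2024-09-27; done 2024-09-25, which is between those dates.
Step 5: the window is 15–26 days after 2024-10-04 (end of the 9-day comment period, which began when a hearing date is requested on 2024-09-25), so 2024-10-19 through 2024-10-30; done 2024-10-29 — within the window.
Step 6: the earliest permitted date is 13 days after 2024-12-01 (end of the 33-day objection period, which began when the proposed findings are lodged on 2024-10-29), i.e. 2024-12-14; done 2024-12-12 — 2 days too early.
The procedure was therefore not followed at step 6.

Step 6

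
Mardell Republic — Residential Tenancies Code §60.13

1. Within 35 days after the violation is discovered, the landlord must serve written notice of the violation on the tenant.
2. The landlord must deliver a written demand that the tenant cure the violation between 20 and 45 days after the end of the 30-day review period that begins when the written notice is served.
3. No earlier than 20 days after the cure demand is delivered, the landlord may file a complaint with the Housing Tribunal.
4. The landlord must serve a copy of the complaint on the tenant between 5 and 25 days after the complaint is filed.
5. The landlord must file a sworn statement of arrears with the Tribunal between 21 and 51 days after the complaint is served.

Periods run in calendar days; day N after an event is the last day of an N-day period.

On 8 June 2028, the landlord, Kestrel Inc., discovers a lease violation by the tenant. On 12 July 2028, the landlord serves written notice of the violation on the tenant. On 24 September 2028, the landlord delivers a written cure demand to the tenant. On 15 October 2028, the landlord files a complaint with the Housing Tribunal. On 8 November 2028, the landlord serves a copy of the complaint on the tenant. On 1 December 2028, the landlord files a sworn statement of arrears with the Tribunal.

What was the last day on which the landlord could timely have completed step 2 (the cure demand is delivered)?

25 September 2028

The written notice is served on 12 July 2028; the 30-day review period therefore ends 11 August 2028, and step 2 runs from that date. The window is 20–45 days after 11 August 2028; it closes on 25 September 2028.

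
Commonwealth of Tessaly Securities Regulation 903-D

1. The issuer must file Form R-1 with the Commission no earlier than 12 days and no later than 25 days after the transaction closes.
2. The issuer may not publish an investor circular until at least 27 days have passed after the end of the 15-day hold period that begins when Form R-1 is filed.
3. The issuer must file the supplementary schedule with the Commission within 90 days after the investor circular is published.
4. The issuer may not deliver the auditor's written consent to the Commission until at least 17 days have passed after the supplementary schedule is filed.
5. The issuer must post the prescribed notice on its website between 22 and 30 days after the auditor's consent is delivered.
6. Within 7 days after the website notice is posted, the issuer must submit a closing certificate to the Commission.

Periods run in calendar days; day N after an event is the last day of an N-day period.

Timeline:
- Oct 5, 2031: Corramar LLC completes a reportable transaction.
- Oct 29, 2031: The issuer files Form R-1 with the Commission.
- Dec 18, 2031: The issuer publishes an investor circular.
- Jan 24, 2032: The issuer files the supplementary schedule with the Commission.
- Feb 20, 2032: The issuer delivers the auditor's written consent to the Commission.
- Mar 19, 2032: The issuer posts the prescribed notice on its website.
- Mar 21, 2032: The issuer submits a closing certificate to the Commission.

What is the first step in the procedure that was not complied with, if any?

Step 1: the window is 12–25 days after Oct 5, 2031 (when the transaction closes), so Oct 17, 2031 through Oct 30, 2031; done Oct 29, 2031 — within the window.
Step 2: the earliest permitted date is 27 days after Nov 13, 2031 (end of the 15-day hold period, which began when Form R-1 is filed on Oct 29, 2031), i.e. Dec 10, 2031; done Dec 18, 2031, after the minimum wait.
Step 3: 90 days after Dec 18, 2031 (when the investor circular is published) is Mar 17, 2032; Jan 24, 2032 is within that limit.
Step 4: the earliest permitted date is 17 days after Jan 24, 2032 (when the supplementary schedule is filed), i.e. Feb 10, 2032; Feb 20, 2032 is on or after that date.
Step 5: the window is 22–30 days after Feb 20, 2032 (when the auditor's consent is delivered), so Mar 13, 2032 through Mar 21, 2032; Mar 19, 2032 falls inside that range.
Step 6: 7 days after Mar 19, 2032 (when the website notice is posted) is Mar 26, 2032; Mar 21, 2032 is within that limit.

None — every step was satisfied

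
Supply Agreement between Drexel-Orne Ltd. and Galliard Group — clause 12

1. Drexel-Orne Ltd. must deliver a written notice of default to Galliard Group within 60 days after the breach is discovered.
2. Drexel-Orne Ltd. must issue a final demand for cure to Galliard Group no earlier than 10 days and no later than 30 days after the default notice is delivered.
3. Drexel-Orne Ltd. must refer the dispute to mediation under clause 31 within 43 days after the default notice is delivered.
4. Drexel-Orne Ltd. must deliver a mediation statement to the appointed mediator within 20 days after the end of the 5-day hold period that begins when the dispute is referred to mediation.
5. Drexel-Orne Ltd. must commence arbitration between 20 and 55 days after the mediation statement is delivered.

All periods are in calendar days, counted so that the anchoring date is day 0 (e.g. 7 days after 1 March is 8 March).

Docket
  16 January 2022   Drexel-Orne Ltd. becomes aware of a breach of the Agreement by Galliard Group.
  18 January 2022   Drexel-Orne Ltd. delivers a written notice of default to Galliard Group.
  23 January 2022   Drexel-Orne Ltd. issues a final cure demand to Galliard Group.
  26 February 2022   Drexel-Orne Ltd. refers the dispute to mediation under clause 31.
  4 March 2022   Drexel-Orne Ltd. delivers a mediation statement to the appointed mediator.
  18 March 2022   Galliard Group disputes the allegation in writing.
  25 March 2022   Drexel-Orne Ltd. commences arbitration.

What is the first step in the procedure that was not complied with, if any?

(1) due by 16 January 2022 + 60 days = 17 March 2022; completed 18 January 2022, before the deadline.
(2) the permitted window runs from 18 January 2022 + 10 = 28 January 2022 to 18 January 2022 + 30 = 17 February 2022; 23 January 2022 is 5 days too early.
The procedure was therefore not followed at step 2.

Step 2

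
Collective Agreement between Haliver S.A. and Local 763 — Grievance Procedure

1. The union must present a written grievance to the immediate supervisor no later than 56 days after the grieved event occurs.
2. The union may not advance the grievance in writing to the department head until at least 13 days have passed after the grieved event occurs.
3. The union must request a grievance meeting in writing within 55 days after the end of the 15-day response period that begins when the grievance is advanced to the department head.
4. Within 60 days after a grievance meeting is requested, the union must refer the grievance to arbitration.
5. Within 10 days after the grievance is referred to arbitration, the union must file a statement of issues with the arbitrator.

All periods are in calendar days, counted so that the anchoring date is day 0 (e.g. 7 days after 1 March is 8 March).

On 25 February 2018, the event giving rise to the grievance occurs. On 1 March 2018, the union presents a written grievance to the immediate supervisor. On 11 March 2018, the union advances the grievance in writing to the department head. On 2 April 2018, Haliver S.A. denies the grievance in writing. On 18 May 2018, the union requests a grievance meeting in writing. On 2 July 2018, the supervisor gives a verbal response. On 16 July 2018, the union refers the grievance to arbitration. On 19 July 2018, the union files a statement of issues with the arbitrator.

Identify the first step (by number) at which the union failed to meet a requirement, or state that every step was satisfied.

Step 1 — counting 56 days from 25 February 2018 (when the grieved event occurs) gives a deadline of 22 April 2018; 1 March 2018 is within that limit.
Step 2 — must wait 13 days from 25 February 2018 (when the grieved event occurs), so not before 10 March 2018; done 11 March 2018, after the minimum wait.
Step 3 — counting 55 days from 26 March 2018 (end of the 15-day response period, which began when the grievance is advanced to the department head on 11 March 2018) gives a deadline of 20 May 2018; 18 May 2018 is within that limit.
Step 4 — counting 60 days from 18 May 2018 (when a grievance meeting is requested) gives a deadline of 17 July 2018; done 16 July 2018 — timely.
Step 5 — counting 10 days from 16 July 2018 (when the grievance is referred to arbitration) gives a deadline of 26 July 2018; completed 19 July 2018, before the deadline.

None — every step was satisfied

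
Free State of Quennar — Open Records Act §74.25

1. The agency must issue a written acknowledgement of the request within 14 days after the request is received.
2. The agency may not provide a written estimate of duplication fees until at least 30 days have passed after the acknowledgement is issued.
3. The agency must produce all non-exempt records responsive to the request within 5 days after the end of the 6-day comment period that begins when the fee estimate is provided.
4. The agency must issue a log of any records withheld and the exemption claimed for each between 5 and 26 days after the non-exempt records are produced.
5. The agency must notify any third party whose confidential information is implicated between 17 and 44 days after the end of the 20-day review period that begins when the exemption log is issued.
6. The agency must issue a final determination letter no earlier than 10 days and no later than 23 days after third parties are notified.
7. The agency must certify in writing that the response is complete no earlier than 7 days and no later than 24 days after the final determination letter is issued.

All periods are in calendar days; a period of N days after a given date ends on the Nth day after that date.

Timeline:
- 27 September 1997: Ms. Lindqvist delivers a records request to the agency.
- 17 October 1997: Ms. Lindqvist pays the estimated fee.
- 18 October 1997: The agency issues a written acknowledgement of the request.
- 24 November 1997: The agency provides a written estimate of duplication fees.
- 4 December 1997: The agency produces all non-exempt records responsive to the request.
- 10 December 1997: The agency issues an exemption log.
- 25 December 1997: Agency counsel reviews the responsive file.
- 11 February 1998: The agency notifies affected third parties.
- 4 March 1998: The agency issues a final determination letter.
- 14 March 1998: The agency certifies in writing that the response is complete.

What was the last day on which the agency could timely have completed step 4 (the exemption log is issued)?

30 December 1997

Step 4 runs from 4 December 1997, when the non-exempt records are produced. The window is 5–26 days after 4 December 1997; it closes on 30 December 1997.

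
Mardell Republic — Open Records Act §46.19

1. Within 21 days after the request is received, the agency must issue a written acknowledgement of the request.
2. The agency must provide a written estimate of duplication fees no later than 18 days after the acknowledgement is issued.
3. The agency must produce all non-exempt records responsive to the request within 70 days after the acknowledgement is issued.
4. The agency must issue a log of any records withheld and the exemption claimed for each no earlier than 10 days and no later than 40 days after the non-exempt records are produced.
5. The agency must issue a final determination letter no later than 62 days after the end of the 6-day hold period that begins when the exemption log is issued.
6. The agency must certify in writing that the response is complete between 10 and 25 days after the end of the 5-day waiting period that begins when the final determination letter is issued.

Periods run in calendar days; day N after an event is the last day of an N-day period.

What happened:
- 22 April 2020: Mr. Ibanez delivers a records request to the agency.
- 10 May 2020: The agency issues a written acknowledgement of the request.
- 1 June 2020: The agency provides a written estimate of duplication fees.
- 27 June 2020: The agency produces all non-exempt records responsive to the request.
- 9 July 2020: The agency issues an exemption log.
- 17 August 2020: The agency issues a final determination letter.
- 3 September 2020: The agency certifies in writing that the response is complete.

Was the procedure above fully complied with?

Step 1 — counting 21 days from 22 April 2020 (when the request is received) gives a deadline of 13 May 2020; done 10 May 2020 — timely.
Step 2 — counting 18 days from 10 May 2020 (when the acknowledgement is issued) gives a deadline of 28 May 2020; not done until 1 June 2020, 4 days after the deadline.
No need to go further; step 2 was not satisfied.

No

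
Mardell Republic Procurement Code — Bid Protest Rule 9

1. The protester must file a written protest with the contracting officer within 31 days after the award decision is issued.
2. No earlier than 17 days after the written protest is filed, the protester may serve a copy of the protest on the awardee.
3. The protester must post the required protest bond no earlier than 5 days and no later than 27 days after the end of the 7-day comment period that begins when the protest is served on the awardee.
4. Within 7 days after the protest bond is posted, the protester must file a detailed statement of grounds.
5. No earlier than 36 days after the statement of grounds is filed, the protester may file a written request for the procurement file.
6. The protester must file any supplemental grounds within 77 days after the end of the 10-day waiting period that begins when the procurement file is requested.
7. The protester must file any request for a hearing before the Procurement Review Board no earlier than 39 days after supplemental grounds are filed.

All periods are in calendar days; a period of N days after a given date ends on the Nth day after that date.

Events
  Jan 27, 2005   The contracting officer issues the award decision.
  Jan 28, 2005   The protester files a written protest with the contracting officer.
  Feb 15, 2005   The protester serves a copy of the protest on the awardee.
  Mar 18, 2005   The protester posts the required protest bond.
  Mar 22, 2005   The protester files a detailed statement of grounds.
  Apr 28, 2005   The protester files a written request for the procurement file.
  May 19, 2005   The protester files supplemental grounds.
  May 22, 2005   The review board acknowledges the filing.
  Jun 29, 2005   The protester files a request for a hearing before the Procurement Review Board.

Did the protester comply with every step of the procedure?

Step 1: 31 days after Jan 27, 2005 (when the award decision is issued) is Feb 27, 2005; Jan 28, 2005 is within that limit.
Step 2: the earliest permitted date is 17 days after Jan 28, 2005 (when the written protest is filed), i.e. Feb 14, 2005; Feb 15, 2005 is on or after that date.
Step 3: the window is 5–27 days after Feb 22, 2005 (end of the 7-day comment period, which began when the protest is served on the awardee on Feb 15, 2005), so Feb 27, 2005 through Mar 21, 2005; done Mar 18, 2005 — within the window.
Step 4: 7 days after Mar 18, 2005 (when the protest bond is posted) is Mar 25, 2005; done Mar 22, 2005 — timely.
Step 5: the earliest permitted date is 36 days after Mar 22, 2005 (when the statement of grounds is filed), i.e. Apr 27, 2005; done Apr 28, 2005 — permitted.
Step 6: 77 days after May 8, 2005 (end of the 10-day waiting period, which began when the procurement file is requested on Apr 28, 2005) is Jul 24, 2005; May 19, 2005 is within that limit.
Step 7: the earliest permitted date is 39 days after May 19, 2005 (when supplemental grounds are filed), i.e. Jun 27, 2005; Jun 29, 2005 is on or after that date.

Yes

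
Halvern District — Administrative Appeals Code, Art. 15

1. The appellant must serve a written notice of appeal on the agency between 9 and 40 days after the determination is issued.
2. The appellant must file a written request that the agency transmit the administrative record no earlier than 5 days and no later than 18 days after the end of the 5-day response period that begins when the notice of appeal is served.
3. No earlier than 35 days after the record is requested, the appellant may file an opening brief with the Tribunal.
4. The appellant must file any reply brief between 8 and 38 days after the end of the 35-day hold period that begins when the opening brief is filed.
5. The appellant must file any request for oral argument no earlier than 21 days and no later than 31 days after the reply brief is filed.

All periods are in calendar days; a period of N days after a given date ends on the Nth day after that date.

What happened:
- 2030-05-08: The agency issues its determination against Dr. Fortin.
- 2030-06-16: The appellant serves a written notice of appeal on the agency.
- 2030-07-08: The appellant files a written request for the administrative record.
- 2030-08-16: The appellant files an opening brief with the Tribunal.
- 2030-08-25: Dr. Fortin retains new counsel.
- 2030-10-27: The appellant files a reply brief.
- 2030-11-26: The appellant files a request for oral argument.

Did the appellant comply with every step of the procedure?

(1) the permitted window runs from 2030-05-08 + 9 = 2030-05-17 to 2030-05-08 + 40 = 2030-06-17; 2030-06-16 falls inside that range.
(2) the permitted window runs from 2030-06-21 + 5 = 2030-06-26 to 2030-06-21 + 18 = 2030-07-09; done 2030-07-08 — within the window.
(3) permitted from 2030-07-08 + 35 days = 2030-08-12 onward; done 2030-08-16, after the minimum wait.
(4) the permitted window runs from 2030-09-20 + 8 = 2030-09-28 to 2030-09-20 + 38 = 2030-10-28; done 2030-10-27 — within the window.
(5) the permitted window runs from 2030-10-27 + 21 = 2030-11-17 to 2030-10-27 + 31 = 2030-11-27; done 2030-11-26 — within the window.

Yes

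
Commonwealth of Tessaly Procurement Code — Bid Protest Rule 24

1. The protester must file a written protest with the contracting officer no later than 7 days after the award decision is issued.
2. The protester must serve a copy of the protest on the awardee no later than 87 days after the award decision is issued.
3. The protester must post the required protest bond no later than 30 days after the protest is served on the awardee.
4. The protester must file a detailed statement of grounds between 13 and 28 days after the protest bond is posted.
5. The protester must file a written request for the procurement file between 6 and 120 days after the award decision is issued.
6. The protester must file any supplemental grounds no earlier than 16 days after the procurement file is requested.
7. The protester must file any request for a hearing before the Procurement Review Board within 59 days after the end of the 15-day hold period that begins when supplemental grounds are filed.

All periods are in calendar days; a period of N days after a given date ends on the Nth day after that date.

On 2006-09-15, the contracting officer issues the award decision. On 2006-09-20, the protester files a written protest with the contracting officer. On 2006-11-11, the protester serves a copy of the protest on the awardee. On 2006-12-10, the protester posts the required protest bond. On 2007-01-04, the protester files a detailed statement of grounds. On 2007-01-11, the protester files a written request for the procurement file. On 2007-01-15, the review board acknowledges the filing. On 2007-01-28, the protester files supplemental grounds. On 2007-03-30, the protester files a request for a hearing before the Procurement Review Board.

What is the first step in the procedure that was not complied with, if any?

Step 1: 7 days after 2006-09-15 (when the award decision is issued) is 2006-09-22; completed 2006-09-20, before the deadline.
Step 2: 87 days after 2006-09-15 (when the award decision is issued) is 2006-12-11; done 2006-11-11 — timely.
Step 3: 30 days after 2006-11-11 (when the protest is served on the awardee) is 2006-12-11; completed 2006-12-10, before the deadline.
Step 4: the window is 13–28 days after 2006-12-10 (when the protest bond is posted), so 2006-12-23 through 2007-01-07; 2007-01-04 falls inside that range.
Step 5: the window is 6–120 days after 2006-09-15 (when the award decision is issued), so 2006-09-21 through 2007-01-13; done 2007-01-11 — within the window.
Step 6: the earliest permitted date is 16 days after 2007-01-11 (when the procurement file is requested), i.e. 2007-01-27; done 2007-01-28, after the minimum wait.
Step 7: 59 days after 2007-02-12 (end of the 15-day hold period, which began when supplemental grounds are filed on 2007-01-28) is 2007-04-12; completed 2007-03-30, before the deadline.

None — every step was satisfied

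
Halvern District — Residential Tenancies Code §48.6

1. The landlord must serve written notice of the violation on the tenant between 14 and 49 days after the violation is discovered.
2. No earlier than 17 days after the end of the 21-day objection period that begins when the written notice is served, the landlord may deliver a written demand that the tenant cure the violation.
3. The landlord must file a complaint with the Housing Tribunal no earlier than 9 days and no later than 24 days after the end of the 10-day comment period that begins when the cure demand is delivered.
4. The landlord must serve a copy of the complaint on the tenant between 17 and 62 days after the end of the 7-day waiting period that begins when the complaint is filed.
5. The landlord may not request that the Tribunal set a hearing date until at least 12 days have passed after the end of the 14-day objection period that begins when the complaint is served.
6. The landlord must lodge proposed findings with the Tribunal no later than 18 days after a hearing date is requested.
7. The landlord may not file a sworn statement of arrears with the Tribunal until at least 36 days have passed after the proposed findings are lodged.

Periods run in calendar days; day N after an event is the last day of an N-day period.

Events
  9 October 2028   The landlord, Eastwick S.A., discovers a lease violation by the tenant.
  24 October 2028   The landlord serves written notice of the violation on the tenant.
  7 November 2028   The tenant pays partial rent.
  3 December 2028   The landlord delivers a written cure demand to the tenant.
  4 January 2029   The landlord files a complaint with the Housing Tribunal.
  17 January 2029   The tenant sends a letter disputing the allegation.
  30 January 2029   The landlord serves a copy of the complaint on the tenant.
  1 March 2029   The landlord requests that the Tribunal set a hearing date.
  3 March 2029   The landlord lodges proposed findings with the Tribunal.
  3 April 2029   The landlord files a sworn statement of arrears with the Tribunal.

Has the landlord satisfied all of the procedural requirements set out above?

No

Step 1: the window is 14–49 days after 9 October 2028 (when the violation is discovered), so 23 October 2028 through 27 November 2028; 24 October 2028 falls inside that range.
Step 2: the earliest permitted date is 17 days after 14 November 2028 (end of the 21-day objection period, which began when the written notice is served on 24 October 2028), i.e. 1 December 2028; done 3 December 2028 — permitted.
Step 3: the window is 9–24 days after 13 December 2028 (end of the 10-day comment period, which began when the cure demand is delivered on 3 December 2028), so 22 December 2028 through 6 January 2029; 4 January 2029 falls inside that range.
Step 4: the window is 17–62 days after 11 January 2029 (end of the 7-day waiting period, which began when the complaint is filed on 4 January 2029), so 28 January 2029 through 14 March 2029; done 30 January 2029 — within the window.
Step 5: the earliest permitted date is 12 days after 13 February 2029 (end of the 14-day objection period, which began when the complaint is served on 30 January 2029), i.e. 25 February 2029; done 1 March 2029 — permitted.
Step 6: 18 days after 1 March 2029 (when a hearing date is requested) is 19 March 2029; 3 March 2029 is within that limit.
Step 7: the earliest permitted date is 36 days after 3 March 2029 (when the proposed findings are lodged), i.e. 8 April 2029; done 3 April 2029 — 5 days too early.
The procedure was therefore not followed at step 7.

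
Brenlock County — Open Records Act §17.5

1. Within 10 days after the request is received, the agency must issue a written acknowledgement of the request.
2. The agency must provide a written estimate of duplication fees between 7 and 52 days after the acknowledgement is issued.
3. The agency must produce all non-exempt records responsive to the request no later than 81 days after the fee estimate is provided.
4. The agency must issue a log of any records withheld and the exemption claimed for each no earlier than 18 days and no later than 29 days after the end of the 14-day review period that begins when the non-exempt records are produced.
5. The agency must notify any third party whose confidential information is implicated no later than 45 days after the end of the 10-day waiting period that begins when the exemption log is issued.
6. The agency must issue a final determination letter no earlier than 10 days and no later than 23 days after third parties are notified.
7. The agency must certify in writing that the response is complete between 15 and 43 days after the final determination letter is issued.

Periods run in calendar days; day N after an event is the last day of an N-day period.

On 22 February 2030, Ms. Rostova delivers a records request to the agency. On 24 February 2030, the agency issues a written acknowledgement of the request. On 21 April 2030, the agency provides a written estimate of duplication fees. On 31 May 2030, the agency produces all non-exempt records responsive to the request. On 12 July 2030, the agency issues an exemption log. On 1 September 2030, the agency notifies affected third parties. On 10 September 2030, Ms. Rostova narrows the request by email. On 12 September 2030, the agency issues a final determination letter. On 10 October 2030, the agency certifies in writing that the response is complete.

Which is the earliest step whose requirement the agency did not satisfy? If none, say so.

Step 2

Step 1 — counting 10 days from 22 February 2030 (when the request is received) gives a deadline of 4 March 2030; done 24 February 2030 — timely.
Step 2 — 7 and 52 days from 24 February 2030 (when the acknowledgement is issued) are 3 March 2030 and 17 April 2030 respectively; done 21 April 2030 — 4 days after the window closed.
Later steps need not be reached.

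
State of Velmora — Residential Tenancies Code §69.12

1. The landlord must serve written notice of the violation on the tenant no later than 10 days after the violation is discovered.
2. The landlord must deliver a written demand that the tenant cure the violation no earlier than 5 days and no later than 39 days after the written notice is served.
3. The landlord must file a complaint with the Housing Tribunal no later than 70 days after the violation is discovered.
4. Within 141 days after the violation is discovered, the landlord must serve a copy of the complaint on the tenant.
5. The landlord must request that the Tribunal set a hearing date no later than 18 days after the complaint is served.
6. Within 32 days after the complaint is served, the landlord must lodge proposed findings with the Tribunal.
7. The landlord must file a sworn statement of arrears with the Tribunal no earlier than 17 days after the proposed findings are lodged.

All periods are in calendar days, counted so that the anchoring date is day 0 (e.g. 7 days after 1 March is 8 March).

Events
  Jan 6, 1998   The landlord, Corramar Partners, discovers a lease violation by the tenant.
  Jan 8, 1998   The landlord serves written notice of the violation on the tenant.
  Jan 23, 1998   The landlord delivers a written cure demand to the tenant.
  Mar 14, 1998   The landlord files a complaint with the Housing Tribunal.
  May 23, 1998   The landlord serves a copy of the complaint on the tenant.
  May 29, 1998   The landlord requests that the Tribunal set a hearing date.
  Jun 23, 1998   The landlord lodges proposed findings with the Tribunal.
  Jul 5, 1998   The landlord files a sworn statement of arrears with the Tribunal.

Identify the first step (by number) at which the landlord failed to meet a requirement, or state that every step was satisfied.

Step 1: 10 days after Jan 6, 1998 (when the violation is discovered) is Jan 16, 1998; completed Jan 8, 1998, before the deadline.
Step 2: the window is 5–39 days after Jan 8, 1998 (when the written notice is served), so Jan 13, 1998 through Feb 16, 1998; done Jan 23, 1998, which is between those dates.
Step 3: 70 days after Jan 6, 1998 (when the violation is discovered) is Mar 17, 1998; done Mar 14, 1998 — timely.
Step 4: 141 days after Jan 6, 1998 (when the violation is discovered) is May 27, 1998; completed May 23, 1998, before the deadline.
Step 5: 18 days after May 23, 1998 (when the complaint is served) is Jun 10, 1998; done May 29, 1998 — timely.
Step 6: 32 days after May 23, 1998 (when the complaint is served) is Jun 24, 1998; done Jun 23, 1998 — timely.
Step 7: the earliest permitted date is 17 days after Jun 23, 1998 (when the proposed findings are lodged), i.e. Jul 10, 1998; Jul 5, 1998 is 5 days before the earliest permitted date.
That is the first point of non-compliance.

Step 7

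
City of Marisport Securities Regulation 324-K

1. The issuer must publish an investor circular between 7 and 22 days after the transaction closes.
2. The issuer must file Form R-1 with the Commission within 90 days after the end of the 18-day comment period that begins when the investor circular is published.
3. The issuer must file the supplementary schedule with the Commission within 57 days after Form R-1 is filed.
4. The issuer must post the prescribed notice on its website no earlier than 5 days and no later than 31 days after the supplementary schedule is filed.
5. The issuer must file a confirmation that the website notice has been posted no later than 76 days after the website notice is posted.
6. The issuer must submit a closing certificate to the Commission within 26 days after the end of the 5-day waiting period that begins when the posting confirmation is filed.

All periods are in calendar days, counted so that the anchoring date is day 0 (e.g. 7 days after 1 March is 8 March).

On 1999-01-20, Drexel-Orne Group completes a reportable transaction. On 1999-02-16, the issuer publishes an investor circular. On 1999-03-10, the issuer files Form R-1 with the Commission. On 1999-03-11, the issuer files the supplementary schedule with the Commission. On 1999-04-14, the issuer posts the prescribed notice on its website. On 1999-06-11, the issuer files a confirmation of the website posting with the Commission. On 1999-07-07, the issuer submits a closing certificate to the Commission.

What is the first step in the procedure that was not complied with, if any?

Step 1: the window is 7–22 days after 1999-01-20 (when the transaction closes), so 1999-01-27 through 1999-02-11; done 1999-02-16 — 5 days after the window closed.
No need to go further; step 1 was not satisfied.

Step 1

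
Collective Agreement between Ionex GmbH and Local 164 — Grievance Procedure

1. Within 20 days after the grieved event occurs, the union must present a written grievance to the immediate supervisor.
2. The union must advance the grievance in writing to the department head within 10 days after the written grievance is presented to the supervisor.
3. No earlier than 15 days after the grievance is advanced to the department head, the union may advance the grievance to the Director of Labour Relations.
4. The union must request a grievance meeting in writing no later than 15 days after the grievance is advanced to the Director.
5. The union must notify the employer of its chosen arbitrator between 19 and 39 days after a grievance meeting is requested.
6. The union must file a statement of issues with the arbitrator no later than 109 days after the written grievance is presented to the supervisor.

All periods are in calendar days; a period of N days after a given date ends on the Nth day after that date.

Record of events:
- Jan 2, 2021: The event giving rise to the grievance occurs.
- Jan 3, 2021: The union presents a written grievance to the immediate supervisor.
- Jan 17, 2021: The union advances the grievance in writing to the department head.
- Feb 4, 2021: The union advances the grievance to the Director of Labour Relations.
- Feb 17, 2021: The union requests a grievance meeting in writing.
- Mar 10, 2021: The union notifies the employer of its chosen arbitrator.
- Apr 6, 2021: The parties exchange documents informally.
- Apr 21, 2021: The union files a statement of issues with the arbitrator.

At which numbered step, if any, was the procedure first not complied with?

Step 2

Step 1: 20 days after Jan 2, 2021 (when the grieved event occurs) is Jan 22, 2021; Jan 3, 2021 is within that limit.
Step 2: 10 days after Jan 3, 2021 (when the written grievance is presented to the supervisor) is Jan 13, 2021; not done until Jan 17, 2021, 4 days after the deadline.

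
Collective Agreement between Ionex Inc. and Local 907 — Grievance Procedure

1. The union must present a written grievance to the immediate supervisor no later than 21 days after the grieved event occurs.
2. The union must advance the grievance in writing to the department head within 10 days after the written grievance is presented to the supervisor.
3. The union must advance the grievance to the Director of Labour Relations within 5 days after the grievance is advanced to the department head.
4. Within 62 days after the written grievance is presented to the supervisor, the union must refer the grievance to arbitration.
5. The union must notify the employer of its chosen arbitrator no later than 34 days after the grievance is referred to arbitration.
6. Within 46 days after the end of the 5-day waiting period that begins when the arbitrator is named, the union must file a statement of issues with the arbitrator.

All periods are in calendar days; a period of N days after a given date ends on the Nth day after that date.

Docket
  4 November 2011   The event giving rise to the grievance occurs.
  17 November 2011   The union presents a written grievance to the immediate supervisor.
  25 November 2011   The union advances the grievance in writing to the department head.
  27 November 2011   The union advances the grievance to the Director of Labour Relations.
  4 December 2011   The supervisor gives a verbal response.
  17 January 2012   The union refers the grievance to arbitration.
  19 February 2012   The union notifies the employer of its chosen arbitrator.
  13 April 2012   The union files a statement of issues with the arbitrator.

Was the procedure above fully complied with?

No

Step 1 — counting 21 days from 4 November 2011 (when the grieved event occurs) gives a deadline of 25 November 2011; completed 17 November 2011, before the deadline.
Step 2 — counting 10 days from 17 November 2011 (when the written grievance is presented to the supervisor) gives a deadline of 27 November 2011; done 25 November 2011 — timely.
Step 3 — counting 5 days from 25 November 2011 (when the grievance is advanced to the department head) gives a deadline of 30 November 2011; completed 27 November 2011, before the deadline.
Step 4 — counting 62 days from 17 November 2011 (when the written grievance is presented to the supervisor) gives a deadline of 18 January 2012; completed 17 January 2012, before the deadline.
Step 5 — counting 34 days from 17 January 2012 (when the grievance is referred to arbitration) gives a deadline of 20 February 2012; done 19 February 2012 — timely.
Step 6 — counting 46 days from 24 February 2012 (end of the 5-day waiting period, which began when the arbitrator is named on 19 February 2012) gives a deadline of 10 April 2012; not done until 13 April 2012, 3 days after the deadline.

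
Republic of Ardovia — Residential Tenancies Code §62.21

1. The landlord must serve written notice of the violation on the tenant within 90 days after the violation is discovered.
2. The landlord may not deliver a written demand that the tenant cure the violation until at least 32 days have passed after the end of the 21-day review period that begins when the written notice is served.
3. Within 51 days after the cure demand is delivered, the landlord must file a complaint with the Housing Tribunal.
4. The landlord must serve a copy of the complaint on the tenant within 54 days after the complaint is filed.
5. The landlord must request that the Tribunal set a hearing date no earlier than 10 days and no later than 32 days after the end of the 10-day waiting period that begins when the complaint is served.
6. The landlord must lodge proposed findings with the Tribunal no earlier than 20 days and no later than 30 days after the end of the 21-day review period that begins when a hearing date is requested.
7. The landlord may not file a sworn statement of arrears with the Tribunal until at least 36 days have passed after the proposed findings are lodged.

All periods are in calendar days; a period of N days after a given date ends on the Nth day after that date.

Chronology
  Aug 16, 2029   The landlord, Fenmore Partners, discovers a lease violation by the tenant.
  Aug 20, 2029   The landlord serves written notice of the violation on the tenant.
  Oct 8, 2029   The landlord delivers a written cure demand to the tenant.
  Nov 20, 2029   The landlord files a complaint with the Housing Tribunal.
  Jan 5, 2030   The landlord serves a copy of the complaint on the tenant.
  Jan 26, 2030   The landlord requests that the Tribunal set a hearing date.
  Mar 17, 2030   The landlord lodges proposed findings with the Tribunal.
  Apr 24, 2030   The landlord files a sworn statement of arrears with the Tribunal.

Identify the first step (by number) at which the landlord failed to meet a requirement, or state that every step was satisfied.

Step 2

(1) due by Aug 16, 2029 + 90 days = Nov 14, 2029; Aug 20, 2029 is within that limit.
(2) permitted from Sep 10, 2029 + 32 days = Oct 12, 2029 onward; done Oct 8, 2029 — 4 days too early.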